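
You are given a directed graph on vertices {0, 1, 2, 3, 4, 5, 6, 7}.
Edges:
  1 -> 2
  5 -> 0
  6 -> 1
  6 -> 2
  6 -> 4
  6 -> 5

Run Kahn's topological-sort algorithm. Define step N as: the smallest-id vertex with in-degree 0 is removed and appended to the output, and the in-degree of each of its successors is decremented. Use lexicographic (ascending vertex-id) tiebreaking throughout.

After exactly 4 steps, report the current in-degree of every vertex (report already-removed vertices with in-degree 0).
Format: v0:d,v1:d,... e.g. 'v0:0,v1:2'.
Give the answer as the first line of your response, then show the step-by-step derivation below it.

v0:1,v1:0,v2:0,v3:0,v4:0,v5:0,v6:0,v7:0

step 1: output 3; order=[3]; indeg=(1,1,2,0,1,1,0,0)
step 2: output 6; order=[3,6]; indeg=(1,0,1,0,0,0,0,0)
step 3: output 1; order=[3,6,1]; indeg=(1,0,0,0,0,0,0,0)
step 4: output 2; order=[3,6,1,2]; indeg=(1,0,0,0,0,0,0,0)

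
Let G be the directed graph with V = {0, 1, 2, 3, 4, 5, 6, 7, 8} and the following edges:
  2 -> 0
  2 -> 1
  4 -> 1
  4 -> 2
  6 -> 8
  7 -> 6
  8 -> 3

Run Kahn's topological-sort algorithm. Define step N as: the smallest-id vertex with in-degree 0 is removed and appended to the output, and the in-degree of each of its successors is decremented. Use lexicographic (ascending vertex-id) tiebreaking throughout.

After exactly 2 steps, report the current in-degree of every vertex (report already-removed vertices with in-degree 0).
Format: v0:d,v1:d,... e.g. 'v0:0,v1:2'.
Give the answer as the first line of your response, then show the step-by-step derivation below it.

v0:0,v1:0,v2:0,v3:1,v4:0,v5:0,v6:1,v7:0,v8:1

step 1: output 4; order=[4]; indeg=(1,1,0,1,0,0,1,0,1)
step 2: output 2; order=[4,2]; indeg=(0,0,0,1,0,0,1,0,1)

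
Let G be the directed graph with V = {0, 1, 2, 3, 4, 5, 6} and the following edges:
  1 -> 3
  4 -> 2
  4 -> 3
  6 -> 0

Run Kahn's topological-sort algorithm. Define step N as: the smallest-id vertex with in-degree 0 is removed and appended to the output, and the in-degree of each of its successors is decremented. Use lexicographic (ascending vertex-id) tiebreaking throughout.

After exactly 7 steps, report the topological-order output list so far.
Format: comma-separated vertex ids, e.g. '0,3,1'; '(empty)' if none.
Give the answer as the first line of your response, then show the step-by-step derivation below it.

1,4,2,3,5,6,0

step 1: output 1; order=[1]; indeg=(1,0,1,1,0,0,0)
step 2: output 4; order=[1,4]; indeg=(1,0,0,0,0,0,0)
step 3: output 2; order=[1,4,2]; indeg=(1,0,0,0,0,0,0)
step 4: output 3; order=[1,4,2,3]; indeg=(1,0,0,0,0,0,0)
step 5: output 5; order=[1,4,2,3,5]; indeg=(1,0,0,0,0,0,0)
step 6: output 6; order=[1,4,2,3,5,6]; indeg=(0,0,0,0,0,0,0)
step 7: output 0; order=[1,4,2,3,5,6,0]; indeg=(0,0,0,0,0,0,0)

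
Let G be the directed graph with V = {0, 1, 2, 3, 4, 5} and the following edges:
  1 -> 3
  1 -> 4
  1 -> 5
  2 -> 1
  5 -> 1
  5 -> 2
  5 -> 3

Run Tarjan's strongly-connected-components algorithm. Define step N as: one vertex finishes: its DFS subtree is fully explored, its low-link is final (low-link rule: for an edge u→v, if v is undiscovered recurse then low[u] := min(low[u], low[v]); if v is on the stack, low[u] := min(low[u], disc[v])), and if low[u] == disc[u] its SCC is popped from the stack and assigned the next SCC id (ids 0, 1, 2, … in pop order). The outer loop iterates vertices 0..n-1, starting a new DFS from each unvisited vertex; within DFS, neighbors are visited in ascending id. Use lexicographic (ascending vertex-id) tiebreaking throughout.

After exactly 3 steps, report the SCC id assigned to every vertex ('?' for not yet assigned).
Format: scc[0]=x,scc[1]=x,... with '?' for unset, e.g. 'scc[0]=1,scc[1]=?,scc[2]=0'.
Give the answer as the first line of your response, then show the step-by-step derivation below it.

scc[0]=0,scc[1]=?,scc[2]=?,scc[3]=1,scc[4]=2,scc[5]=?

step 1: low=(low[0]=0,low[1]=?,low[2]=?,low[3]=?,low[4]=?,low[5]=?); scc=(scc[0]=0,scc[1]=?,scc[2]=?,scc[3]=?,scc[4]=?,scc[5]=?)
step 2: low=(low[0]=0,low[1]=1,low[2]=?,low[3]=2,low[4]=?,low[5]=?); scc=(scc[0]=0,scc[1]=?,scc[2]=?,scc[3]=1,scc[4]=?,scc[5]=?)
step 3: low=(low[0]=0,low[1]=1,low[2]=?,low[3]=2,low[4]=3,low[5]=?); scc=(scc[0]=0,scc[1]=?,scc[2]=?,scc[3]=1,scc[4]=2,scc[5]=?)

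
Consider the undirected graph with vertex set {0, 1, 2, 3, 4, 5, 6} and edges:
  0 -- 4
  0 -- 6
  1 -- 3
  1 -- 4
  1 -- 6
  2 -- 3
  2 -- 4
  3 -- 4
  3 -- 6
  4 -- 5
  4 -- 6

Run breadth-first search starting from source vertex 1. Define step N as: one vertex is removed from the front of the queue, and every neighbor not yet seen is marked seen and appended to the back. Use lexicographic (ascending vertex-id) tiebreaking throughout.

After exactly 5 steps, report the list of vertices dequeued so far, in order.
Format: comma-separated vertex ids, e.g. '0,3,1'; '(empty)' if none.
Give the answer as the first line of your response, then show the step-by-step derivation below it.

1,3,4,6,2

step 1: dequeue 1; queue=[3,4,6]; order=1
step 2: dequeue 3; queue=[4,6,2]; order=1,3
step 3: dequeue 4; queue=[6,2,0,5]; order=1,3,4
step 4: dequeue 6; queue=[2,0,5]; order=1,3,4,6
step 5: dequeue 2; queue=[0,5]; order=1,3,4,6,2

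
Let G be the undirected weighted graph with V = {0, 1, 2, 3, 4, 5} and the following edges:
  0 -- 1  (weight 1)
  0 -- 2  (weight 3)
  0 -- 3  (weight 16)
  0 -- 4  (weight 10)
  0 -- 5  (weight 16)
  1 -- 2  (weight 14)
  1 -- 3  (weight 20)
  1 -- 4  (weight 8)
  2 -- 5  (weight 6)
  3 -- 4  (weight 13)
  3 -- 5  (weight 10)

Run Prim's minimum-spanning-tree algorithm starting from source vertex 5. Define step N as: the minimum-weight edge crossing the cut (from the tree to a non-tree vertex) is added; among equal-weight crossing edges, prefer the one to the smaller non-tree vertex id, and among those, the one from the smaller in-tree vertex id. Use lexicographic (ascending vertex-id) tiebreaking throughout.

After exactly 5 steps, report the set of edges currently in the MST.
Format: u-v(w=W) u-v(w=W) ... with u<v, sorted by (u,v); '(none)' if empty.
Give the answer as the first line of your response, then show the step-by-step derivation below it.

0-1(w=1) 0-2(w=3) 1-4(w=8) 2-5(w=6) 3-5(w=10)

step 1: add edge 2-5 (w=6); MST = {2-5(w=6)}
step 2: add edge 0-2 (w=3); MST = {0-2(w=3) 2-5(w=6)}
step 3: add edge 0-1 (w=1); MST = {0-1(w=1) 0-2(w=3) 2-5(w=6)}
step 4: add edge 1-4 (w=8); MST = {0-1(w=1) 0-2(w=3) 1-4(w=8) 2-5(w=6)}
step 5: add edge 3-5 (w=10); MST = {0-1(w=1) 0-2(w=3) 1-4(w=8) 2-5(w=6) 3-5(w=10)}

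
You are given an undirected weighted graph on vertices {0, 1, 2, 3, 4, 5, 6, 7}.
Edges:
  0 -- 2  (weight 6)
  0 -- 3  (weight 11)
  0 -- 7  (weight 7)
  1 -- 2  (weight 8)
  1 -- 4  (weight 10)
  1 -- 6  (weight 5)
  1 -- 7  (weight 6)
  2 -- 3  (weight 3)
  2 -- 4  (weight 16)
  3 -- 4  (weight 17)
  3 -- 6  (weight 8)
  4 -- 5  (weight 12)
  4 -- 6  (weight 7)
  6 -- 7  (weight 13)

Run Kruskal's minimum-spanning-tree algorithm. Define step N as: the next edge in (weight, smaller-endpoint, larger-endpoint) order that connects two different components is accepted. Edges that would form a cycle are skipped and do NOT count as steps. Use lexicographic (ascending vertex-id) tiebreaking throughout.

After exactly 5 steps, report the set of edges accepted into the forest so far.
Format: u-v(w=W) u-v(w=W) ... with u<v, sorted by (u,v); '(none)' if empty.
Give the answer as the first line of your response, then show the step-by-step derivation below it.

0-2(w=6) 0-7(w=7) 1-6(w=5) 1-7(w=6) 2-3(w=3)

step 1: add edge 2-3 (w=3); MST = {2-3(w=3)}
step 2: add edge 1-6 (w=5); MST = {1-6(w=5) 2-3(w=3)}
step 3: add edge 0-2 (w=6); MST = {0-2(w=6) 1-6(w=5) 2-3(w=3)}
step 4: add edge 1-7 (w=6); MST = {0-2(w=6) 1-6(w=5) 1-7(w=6) 2-3(w=3)}
step 5: add edge 0-7 (w=7); MST = {0-2(w=6) 0-7(w=7) 1-6(w=5) 1-7(w=6) 2-3(w=3)}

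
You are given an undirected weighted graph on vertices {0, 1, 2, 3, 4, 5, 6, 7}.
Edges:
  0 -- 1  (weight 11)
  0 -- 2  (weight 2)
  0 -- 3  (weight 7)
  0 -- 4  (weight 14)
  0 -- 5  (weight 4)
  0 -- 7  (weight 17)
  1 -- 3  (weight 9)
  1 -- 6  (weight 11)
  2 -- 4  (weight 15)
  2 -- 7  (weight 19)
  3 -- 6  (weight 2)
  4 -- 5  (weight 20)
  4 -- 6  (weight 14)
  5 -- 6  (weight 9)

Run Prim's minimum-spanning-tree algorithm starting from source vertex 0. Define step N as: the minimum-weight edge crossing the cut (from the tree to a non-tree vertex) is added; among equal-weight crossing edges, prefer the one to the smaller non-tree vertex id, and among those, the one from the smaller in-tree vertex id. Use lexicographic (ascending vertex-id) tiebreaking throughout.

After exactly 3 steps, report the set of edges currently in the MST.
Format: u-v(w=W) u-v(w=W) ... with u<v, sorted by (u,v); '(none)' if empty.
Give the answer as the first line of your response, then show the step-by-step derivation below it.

0-2(w=2) 0-3(w=7) 0-5(w=4)

step 1: add edge 0-2 (w=2); MST = {0-2(w=2)}
step 2: add edge 0-5 (w=4); MST = {0-2(w=2) 0-5(w=4)}
step 3: add edge 0-3 (w=7); MST = {0-2(w=2) 0-3(w=7) 0-5(w=4)}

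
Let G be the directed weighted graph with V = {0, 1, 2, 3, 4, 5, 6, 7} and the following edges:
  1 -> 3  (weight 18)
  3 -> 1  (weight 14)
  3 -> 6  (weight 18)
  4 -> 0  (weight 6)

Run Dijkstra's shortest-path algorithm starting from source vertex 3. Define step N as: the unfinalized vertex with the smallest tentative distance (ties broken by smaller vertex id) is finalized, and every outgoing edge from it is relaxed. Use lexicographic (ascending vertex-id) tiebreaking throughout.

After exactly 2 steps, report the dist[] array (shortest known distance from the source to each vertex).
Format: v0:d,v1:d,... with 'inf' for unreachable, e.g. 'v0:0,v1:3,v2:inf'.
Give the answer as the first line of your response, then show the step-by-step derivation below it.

v0:inf,v1:14,v2:inf,v3:0,v4:inf,v5:inf,v6:18,v7:inf

step 1: dist = v0:inf,v1:14,v2:inf,v3:0,v4:inf,v5:inf,v6:18,v7:inf
step 2: dist = v0:inf,v1:14,v2:inf,v3:0,v4:inf,v5:inf,v6:18,v7:inf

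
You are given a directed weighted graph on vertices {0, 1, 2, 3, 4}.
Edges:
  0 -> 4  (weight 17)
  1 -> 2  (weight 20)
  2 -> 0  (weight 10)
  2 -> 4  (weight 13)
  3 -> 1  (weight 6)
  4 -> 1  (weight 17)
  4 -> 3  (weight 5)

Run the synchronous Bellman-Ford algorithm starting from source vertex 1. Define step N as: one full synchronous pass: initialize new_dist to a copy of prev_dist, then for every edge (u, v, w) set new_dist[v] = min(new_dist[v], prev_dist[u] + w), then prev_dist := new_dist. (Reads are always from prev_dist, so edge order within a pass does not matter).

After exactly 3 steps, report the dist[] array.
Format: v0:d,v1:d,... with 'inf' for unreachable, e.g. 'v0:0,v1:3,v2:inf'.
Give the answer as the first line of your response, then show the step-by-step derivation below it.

v0:30,v1:0,v2:20,v3:38,v4:33

step 1: dist = v0:inf,v1:0,v2:20,v3:inf,v4:inf
step 2: dist = v0:30,v1:0,v2:20,v3:inf,v4:33
step 3: dist = v0:30,v1:0,v2:20,v3:38,v4:33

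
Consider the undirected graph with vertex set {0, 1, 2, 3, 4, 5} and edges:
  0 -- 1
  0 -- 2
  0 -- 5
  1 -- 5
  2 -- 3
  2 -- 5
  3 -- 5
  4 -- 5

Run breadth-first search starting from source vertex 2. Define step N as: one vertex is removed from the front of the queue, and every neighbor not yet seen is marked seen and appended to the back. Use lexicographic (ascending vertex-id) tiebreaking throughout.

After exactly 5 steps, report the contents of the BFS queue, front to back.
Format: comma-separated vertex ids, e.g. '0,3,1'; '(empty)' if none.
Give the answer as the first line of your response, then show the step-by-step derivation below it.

4

step 1: dequeue 2; queue=[0,3,5]; order=2
step 2: dequeue 0; queue=[3,5,1]; order=2,0
step 3: dequeue 3; queue=[5,1]; order=2,0,3
step 4: dequeue 5; queue=[1,4]; order=2,0,3,5
step 5: dequeue 1; queue=[4]; order=2,0,3,5,1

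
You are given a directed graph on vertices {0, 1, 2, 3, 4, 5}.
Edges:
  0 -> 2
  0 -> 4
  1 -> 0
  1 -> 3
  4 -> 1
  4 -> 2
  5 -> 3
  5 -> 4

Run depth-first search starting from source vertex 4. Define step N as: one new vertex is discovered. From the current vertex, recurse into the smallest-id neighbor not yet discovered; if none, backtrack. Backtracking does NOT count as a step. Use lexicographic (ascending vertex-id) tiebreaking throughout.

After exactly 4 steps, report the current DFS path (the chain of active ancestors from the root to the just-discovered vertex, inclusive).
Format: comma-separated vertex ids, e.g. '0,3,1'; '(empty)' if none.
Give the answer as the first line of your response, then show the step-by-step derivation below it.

4,1,0,2

step 1: discover 4; path=4; order=4
step 2: discover 1; path=4>1; order=4,1
step 3: discover 0; path=4>1>0; order=4,1,0
step 4: discover 2; path=4>1>0>2; order=4,1,0,2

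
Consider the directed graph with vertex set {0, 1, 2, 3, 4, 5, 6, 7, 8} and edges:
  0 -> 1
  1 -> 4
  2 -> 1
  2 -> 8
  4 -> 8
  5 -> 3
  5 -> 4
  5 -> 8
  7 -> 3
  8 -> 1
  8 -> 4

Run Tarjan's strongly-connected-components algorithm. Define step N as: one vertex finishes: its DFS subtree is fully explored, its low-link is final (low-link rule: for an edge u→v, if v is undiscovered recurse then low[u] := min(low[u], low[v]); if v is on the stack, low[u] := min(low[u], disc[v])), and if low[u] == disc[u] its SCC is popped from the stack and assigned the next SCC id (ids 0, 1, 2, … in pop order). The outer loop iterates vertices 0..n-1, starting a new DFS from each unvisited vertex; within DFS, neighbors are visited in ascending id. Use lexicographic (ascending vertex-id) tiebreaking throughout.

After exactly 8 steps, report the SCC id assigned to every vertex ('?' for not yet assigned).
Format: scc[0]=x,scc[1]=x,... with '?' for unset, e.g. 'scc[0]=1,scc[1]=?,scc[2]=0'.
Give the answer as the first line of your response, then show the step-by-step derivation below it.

scc[0]=1,scc[1]=0,scc[2]=2,scc[3]=3,scc[4]=0,scc[5]=4,scc[6]=5,scc[7]=?,scc[8]=0

step 1: low=(low[0]=0,low[1]=1,low[2]=?,low[3]=?,low[4]=2,low[5]=?,low[6]=?,low[7]=?,low[8]=1); scc=(scc[0]=?,scc[1]=?,scc[2]=?,scc[3]=?,scc[4]=?,scc[5]=?,scc[6]=?,scc[7]=?,scc[8]=?)
step 2: low=(low[0]=0,low[1]=1,low[2]=?,low[3]=?,low[4]=1,low[5]=?,low[6]=?,low[7]=?,low[8]=1); scc=(scc[0]=?,scc[1]=?,scc[2]=?,scc[3]=?,scc[4]=?,scc[5]=?,scc[6]=?,scc[7]=?,scc[8]=?)
step 3: low=(low[0]=0,low[1]=1,low[2]=?,low[3]=?,low[4]=1,low[5]=?,low[6]=?,low[7]=?,low[8]=1); scc=(scc[0]=?,scc[1]=0,scc[2]=?,scc[3]=?,scc[4]=0,scc[5]=?,scc[6]=?,scc[7]=?,scc[8]=0)
step 4: low=(low[0]=0,low[1]=1,low[2]=?,low[3]=?,low[4]=1,low[5]=?,low[6]=?,low[7]=?,low[8]=1); scc=(scc[0]=1,scc[1]=0,scc[2]=?,scc[3]=?,scc[4]=0,scc[5]=?,scc[6]=?,scc[7]=?,scc[8]=0)
step 5: low=(low[0]=0,low[1]=1,low[2]=4,low[3]=?,low[4]=1,low[5]=?,low[6]=?,low[7]=?,low[8]=1); scc=(scc[0]=1,scc[1]=0,scc[2]=2,scc[3]=?,scc[4]=0,scc[5]=?,scc[6]=?,scc[7]=?,scc[8]=0)
step 6: low=(low[0]=0,low[1]=1,low[2]=4,low[3]=5,low[4]=1,low[5]=?,low[6]=?,low[7]=?,low[8]=1); scc=(scc[0]=1,scc[1]=0,scc[2]=2,scc[3]=3,scc[4]=0,scc[5]=?,scc[6]=?,scc[7]=?,scc[8]=0)
step 7: low=(low[0]=0,low[1]=1,low[2]=4,low[3]=5,low[4]=1,low[5]=6,low[6]=?,low[7]=?,low[8]=1); scc=(scc[0]=1,scc[1]=0,scc[2]=2,scc[3]=3,scc[4]=0,scc[5]=4,scc[6]=?,scc[7]=?,scc[8]=0)
step 8: low=(low[0]=0,low[1]=1,low[2]=4,low[3]=5,low[4]=1,low[5]=6,low[6]=7,low[7]=?,low[8]=1); scc=(scc[0]=1,scc[1]=0,scc[2]=2,scc[3]=3,scc[4]=0,scc[5]=4,scc[6]=5,scc[7]=?,scc[8]=0)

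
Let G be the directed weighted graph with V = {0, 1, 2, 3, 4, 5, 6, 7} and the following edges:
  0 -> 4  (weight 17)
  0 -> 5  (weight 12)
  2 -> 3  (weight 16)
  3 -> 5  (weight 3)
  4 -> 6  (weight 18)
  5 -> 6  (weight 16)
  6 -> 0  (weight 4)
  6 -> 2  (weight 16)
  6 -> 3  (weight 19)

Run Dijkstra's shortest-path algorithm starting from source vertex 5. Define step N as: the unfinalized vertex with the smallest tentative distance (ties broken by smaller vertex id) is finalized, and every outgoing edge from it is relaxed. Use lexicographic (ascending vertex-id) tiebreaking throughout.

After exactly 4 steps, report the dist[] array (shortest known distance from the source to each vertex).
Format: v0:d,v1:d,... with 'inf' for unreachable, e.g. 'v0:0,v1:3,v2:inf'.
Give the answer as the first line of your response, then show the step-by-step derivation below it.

v0:20,v1:inf,v2:32,v3:35,v4:37,v5:0,v6:16,v7:inf

step 1: dist = v0:inf,v1:inf,v2:inf,v3:inf,v4:inf,v5:0,v6:16,v7:inf
step 2: dist = v0:20,v1:inf,v2:32,v3:35,v4:inf,v5:0,v6:16,v7:inf
step 3: dist = v0:20,v1:inf,v2:32,v3:35,v4:37,v5:0,v6:16,v7:inf
step 4: dist = v0:20,v1:inf,v2:32,v3:35,v4:37,v5:0,v6:16,v7:inf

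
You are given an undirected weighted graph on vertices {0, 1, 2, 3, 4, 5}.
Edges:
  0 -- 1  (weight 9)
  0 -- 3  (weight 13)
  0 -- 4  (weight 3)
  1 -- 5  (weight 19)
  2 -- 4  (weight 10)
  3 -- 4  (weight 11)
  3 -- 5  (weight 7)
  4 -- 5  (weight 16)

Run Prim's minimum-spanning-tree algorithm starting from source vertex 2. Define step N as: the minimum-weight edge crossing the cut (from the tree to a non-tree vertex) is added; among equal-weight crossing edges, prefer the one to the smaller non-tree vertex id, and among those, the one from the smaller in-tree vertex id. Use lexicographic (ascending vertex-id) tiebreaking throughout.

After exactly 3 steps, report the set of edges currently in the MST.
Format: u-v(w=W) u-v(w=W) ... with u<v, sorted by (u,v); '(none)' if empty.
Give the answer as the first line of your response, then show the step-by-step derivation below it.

0-1(w=9) 0-4(w=3) 2-4(w=10)

step 1: add edge 2-4 (w=10); MST = {2-4(w=10)}
step 2: add edge 0-4 (w=3); MST = {0-4(w=3) 2-4(w=10)}
step 3: add edge 0-1 (w=9); MST = {0-1(w=9) 0-4(w=3) 2-4(w=10)}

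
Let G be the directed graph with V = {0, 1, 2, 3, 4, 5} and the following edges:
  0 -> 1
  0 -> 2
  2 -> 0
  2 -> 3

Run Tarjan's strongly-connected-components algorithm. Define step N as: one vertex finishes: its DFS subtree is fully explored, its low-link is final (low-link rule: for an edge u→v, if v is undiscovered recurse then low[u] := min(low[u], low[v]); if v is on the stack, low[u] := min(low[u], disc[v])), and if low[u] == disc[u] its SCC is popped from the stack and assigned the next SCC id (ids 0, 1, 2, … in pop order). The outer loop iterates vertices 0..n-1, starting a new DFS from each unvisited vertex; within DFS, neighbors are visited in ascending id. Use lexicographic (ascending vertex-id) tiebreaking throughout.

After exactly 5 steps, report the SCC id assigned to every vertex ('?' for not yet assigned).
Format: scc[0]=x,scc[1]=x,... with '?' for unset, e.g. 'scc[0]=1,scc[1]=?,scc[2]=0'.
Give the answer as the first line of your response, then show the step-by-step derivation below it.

scc[0]=2,scc[1]=0,scc[2]=2,scc[3]=1,scc[4]=3,scc[5]=?

step 1: low=(low[0]=0,low[1]=1,low[2]=?,low[3]=?,low[4]=?,low[5]=?); scc=(scc[0]=?,scc[1]=0,scc[2]=?,scc[3]=?,scc[4]=?,scc[5]=?)
step 2: low=(low[0]=0,low[1]=1,low[2]=0,low[3]=3,low[4]=?,low[5]=?); scc=(scc[0]=?,scc[1]=0,scc[2]=?,scc[3]=1,scc[4]=?,scc[5]=?)
step 3: low=(low[0]=0,low[1]=1,low[2]=0,low[3]=3,low[4]=?,low[5]=?); scc=(scc[0]=?,scc[1]=0,scc[2]=?,scc[3]=1,scc[4]=?,scc[5]=?)
step 4: low=(low[0]=0,low[1]=1,low[2]=0,low[3]=3,low[4]=?,low[5]=?); scc=(scc[0]=2,scc[1]=0,scc[2]=2,scc[3]=1,scc[4]=?,scc[5]=?)
step 5: low=(low[0]=0,low[1]=1,low[2]=0,low[3]=3,low[4]=4,low[5]=?); scc=(scc[0]=2,scc[1]=0,scc[2]=2,scc[3]=1,scc[4]=3,scc[5]=?)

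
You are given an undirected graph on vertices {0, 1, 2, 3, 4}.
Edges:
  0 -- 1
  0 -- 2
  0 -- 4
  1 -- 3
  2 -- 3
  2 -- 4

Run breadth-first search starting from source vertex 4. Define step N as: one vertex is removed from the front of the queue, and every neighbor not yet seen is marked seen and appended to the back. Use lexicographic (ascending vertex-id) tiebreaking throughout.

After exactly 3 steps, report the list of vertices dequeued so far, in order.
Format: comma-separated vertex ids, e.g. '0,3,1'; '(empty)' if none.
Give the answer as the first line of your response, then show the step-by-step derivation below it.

4,0,2

step 1: dequeue 4; queue=[0,2]; order=4
step 2: dequeue 0; queue=[2,1]; order=4,0
step 3: dequeue 2; queue=[1,3]; order=4,0,2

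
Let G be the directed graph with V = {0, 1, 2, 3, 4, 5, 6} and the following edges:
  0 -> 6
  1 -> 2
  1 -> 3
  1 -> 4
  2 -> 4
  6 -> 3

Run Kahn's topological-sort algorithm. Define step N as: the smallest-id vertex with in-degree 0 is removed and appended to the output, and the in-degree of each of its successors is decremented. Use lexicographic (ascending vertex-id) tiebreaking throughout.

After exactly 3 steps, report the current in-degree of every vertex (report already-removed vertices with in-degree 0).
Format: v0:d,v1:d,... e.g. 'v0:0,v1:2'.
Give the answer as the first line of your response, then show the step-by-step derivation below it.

v0:0,v1:0,v2:0,v3:1,v4:0,v5:0,v6:0

step 1: output 0; order=[0]; indeg=(0,0,1,2,2,0,0)
step 2: output 1; order=[0,1]; indeg=(0,0,0,1,1,0,0)
step 3: output 2; order=[0,1,2]; indeg=(0,0,0,1,0,0,0)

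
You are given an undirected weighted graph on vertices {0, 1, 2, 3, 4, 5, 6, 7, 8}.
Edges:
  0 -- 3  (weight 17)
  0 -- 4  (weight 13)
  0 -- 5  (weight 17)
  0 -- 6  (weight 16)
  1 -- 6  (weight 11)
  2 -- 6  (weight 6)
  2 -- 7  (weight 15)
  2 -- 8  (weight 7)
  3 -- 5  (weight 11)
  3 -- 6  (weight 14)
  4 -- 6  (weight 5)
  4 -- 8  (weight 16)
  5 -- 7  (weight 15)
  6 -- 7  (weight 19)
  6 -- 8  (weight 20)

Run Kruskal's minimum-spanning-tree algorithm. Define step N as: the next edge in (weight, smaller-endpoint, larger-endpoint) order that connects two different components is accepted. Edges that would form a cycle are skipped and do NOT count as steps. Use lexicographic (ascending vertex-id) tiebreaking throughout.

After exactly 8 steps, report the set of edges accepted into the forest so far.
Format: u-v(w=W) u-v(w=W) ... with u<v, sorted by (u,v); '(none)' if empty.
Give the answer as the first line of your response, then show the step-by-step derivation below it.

0-4(w=13) 1-6(w=11) 2-6(w=6) 2-7(w=15) 2-8(w=7) 3-5(w=11) 3-6(w=14) 4-6(w=5)

step 1: add edge 4-6 (w=5); MST = {4-6(w=5)}
step 2: add edge 2-6 (w=6); MST = {2-6(w=6) 4-6(w=5)}
step 3: add edge 2-8 (w=7); MST = {2-6(w=6) 2-8(w=7) 4-6(w=5)}
step 4: add edge 1-6 (w=11); MST = {1-6(w=11) 2-6(w=6) 2-8(w=7) 4-6(w=5)}
step 5: add edge 3-5 (w=11); MST = {1-6(w=11) 2-6(w=6) 2-8(w=7) 3-5(w=11) 4-6(w=5)}
step 6: add edge 0-4 (w=13); MST = {0-4(w=13) 1-6(w=11) 2-6(w=6) 2-8(w=7) 3-5(w=11) 4-6(w=5)}
step 7: add edge 3-6 (w=14); MST = {0-4(w=13) 1-6(w=11) 2-6(w=6) 2-8(w=7) 3-5(w=11) 3-6(w=14) 4-6(w=5)}
step 8: add edge 2-7 (w=15); MST = {0-4(w=13) 1-6(w=11) 2-6(w=6) 2-7(w=15) 2-8(w=7) 3-5(w=11) 3-6(w=14) 4-6(w=5)}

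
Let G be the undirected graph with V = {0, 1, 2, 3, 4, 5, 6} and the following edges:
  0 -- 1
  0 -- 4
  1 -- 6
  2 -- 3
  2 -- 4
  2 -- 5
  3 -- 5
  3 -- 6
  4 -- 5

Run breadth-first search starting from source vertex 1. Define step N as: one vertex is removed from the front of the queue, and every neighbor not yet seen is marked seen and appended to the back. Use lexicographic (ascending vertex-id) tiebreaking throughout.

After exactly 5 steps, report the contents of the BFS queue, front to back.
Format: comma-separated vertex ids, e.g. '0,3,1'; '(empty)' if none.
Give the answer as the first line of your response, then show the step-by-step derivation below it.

2,5

step 1: dequeue 1; queue=[0,6]; order=1
step 2: dequeue 0; queue=[6,4]; order=1,0
step 3: dequeue 6; queue=[4,3]; order=1,0,6
step 4: dequeue 4; queue=[3,2,5]; order=1,0,6,4
step 5: dequeue 3; queue=[2,5]; order=1,0,6,4,3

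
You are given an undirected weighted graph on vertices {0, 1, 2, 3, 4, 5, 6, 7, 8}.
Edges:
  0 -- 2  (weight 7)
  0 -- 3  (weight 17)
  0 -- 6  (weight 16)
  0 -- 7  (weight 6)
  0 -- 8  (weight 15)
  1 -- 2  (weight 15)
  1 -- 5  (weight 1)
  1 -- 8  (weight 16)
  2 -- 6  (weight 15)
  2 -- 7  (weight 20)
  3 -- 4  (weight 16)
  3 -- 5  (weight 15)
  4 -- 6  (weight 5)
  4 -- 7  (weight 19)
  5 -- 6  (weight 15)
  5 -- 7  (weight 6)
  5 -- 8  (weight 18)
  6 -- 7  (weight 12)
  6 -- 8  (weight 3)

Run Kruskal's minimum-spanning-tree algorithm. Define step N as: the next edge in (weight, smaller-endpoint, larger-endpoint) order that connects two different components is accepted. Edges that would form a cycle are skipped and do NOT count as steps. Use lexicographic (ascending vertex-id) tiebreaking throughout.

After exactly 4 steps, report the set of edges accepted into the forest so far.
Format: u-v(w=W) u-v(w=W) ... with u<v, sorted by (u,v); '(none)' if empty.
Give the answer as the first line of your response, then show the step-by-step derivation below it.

0-7(w=6) 1-5(w=1) 4-6(w=5) 6-8(w=3)

step 1: add edge 1-5 (w=1); MST = {1-5(w=1)}
step 2: add edge 6-8 (w=3); MST = {1-5(w=1) 6-8(w=3)}
step 3: add edge 4-6 (w=5); MST = {1-5(w=1) 4-6(w=5) 6-8(w=3)}
step 4: add edge 0-7 (w=6); MST = {0-7(w=6) 1-5(w=1) 4-6(w=5) 6-8(w=3)}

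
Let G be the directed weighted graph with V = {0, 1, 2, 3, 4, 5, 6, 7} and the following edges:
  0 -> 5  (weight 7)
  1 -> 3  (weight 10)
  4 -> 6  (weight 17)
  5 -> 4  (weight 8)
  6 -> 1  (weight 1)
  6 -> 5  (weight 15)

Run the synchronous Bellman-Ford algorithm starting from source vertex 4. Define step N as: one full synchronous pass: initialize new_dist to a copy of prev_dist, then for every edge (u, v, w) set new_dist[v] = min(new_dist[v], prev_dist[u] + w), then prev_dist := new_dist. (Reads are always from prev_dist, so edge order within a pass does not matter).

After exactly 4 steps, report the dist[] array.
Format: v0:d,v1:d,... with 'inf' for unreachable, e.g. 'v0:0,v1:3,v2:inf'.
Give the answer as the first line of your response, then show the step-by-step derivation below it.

v0:inf,v1:18,v2:inf,v3:28,v4:0,v5:32,v6:17,v7:inf

step 1: dist = v0:inf,v1:inf,v2:inf,v3:inf,v4:0,v5:inf,v6:17,v7:inf
step 2: dist = v0:inf,v1:18,v2:inf,v3:inf,v4:0,v5:32,v6:17,v7:inf
step 3: dist = v0:inf,v1:18,v2:inf,v3:28,v4:0,v5:32,v6:17,v7:inf
step 4: dist = v0:inf,v1:18,v2:inf,v3:28,v4:0,v5:32,v6:17,v7:inf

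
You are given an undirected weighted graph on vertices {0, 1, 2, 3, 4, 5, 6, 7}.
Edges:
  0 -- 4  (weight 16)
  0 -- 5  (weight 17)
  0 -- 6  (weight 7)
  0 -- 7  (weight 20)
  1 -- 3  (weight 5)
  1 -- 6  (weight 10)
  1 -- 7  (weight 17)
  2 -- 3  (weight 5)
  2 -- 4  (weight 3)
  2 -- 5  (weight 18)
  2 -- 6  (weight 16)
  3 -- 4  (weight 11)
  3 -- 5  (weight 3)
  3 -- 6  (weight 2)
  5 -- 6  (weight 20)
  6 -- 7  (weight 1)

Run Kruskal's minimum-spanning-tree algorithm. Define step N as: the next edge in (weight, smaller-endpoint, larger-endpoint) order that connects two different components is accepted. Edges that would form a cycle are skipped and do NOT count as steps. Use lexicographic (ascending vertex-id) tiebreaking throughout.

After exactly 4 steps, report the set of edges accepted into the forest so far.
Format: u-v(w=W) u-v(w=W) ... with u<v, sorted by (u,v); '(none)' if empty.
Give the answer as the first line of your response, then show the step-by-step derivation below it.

2-4(w=3) 3-5(w=3) 3-6(w=2) 6-7(w=1)

step 1: add edge 6-7 (w=1); MST = {6-7(w=1)}
step 2: add edge 3-6 (w=2); MST = {3-6(w=2) 6-7(w=1)}
step 3: add edge 2-4 (w=3); MST = {2-4(w=3) 3-6(w=2) 6-7(w=1)}
step 4: add edge 3-5 (w=3); MST = {2-4(w=3) 3-5(w=3) 3-6(w=2) 6-7(w=1)}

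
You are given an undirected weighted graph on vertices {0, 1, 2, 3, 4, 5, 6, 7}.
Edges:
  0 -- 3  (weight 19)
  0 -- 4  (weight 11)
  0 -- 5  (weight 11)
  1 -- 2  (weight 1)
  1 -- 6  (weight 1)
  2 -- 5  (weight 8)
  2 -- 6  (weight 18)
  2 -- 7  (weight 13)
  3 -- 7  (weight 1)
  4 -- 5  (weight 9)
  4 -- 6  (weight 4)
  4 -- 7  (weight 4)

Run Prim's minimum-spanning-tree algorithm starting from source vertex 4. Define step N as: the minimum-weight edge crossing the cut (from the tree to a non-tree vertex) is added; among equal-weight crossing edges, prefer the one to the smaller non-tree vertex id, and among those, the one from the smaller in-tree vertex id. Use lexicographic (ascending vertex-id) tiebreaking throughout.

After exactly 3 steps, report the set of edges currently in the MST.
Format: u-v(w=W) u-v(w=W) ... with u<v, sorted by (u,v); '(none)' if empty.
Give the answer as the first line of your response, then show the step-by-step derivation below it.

1-2(w=1) 1-6(w=1) 4-6(w=4)

step 1: add edge 4-6 (w=4); MST = {4-6(w=4)}
step 2: add edge 1-6 (w=1); MST = {1-6(w=1) 4-6(w=4)}
step 3: add edge 1-2 (w=1); MST = {1-2(w=1) 1-6(w=1) 4-6(w=4)}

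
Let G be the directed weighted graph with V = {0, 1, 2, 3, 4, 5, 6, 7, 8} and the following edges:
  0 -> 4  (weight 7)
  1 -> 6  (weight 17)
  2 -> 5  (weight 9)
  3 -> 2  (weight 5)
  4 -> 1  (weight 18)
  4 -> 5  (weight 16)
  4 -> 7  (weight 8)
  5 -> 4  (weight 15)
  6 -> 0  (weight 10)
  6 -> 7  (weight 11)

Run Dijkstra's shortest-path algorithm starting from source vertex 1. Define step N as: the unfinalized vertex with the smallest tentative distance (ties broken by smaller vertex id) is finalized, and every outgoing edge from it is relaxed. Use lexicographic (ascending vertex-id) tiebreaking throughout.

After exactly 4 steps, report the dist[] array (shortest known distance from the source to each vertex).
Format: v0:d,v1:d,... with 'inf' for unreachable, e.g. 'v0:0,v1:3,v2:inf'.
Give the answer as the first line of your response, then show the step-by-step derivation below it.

v0:27,v1:0,v2:inf,v3:inf,v4:34,v5:inf,v6:17,v7:28,v8:inf

step 1: dist = v0:inf,v1:0,v2:inf,v3:inf,v4:inf,v5:inf,v6:17,v7:inf,v8:inf
step 2: dist = v0:27,v1:0,v2:inf,v3:inf,v4:inf,v5:inf,v6:17,v7:28,v8:inf
step 3: dist = v0:27,v1:0,v2:inf,v3:inf,v4:34,v5:inf,v6:17,v7:28,v8:inf
step 4: dist = v0:27,v1:0,v2:inf,v3:inf,v4:34,v5:inf,v6:17,v7:28,v8:inf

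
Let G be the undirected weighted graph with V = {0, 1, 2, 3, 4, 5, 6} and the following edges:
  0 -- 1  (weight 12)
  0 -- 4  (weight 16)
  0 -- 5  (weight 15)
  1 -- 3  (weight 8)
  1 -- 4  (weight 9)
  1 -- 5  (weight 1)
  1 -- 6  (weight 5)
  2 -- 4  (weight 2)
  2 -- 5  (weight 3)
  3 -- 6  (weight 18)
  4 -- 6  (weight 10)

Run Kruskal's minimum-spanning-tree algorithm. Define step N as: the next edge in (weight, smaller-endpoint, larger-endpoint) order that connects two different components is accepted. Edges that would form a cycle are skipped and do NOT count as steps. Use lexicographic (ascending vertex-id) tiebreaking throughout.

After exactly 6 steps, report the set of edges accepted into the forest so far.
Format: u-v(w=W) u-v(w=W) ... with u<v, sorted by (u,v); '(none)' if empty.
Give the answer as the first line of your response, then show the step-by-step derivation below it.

0-1(w=12) 1-3(w=8) 1-5(w=1) 1-6(w=5) 2-4(w=2) 2-5(w=3)

step 1: add edge 1-5 (w=1); MST = {1-5(w=1)}
step 2: add edge 2-4 (w=2); MST = {1-5(w=1) 2-4(w=2)}
step 3: add edge 2-5 (w=3); MST = {1-5(w=1) 2-4(w=2) 2-5(w=3)}
step 4: add edge 1-6 (w=5); MST = {1-5(w=1) 1-6(w=5) 2-4(w=2) 2-5(w=3)}
step 5: add edge 1-3 (w=8); MST = {1-3(w=8) 1-5(w=1) 1-6(w=5) 2-4(w=2) 2-5(w=3)}
step 6: add edge 0-1 (w=12); MST = {0-1(w=12) 1-3(w=8) 1-5(w=1) 1-6(w=5) 2-4(w=2) 2-5(w=3)}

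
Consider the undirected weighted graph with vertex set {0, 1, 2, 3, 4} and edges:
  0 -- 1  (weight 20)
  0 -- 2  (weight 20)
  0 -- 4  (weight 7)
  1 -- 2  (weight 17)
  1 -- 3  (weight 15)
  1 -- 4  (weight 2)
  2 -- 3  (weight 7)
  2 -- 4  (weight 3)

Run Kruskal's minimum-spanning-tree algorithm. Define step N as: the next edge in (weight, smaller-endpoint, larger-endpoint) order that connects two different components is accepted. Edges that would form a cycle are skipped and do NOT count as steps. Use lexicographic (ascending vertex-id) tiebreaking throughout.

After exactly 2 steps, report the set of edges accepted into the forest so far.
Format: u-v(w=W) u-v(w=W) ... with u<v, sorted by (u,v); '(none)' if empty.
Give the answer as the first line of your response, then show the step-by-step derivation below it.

1-4(w=2) 2-4(w=3)

step 1: add edge 1-4 (w=2); MST = {1-4(w=2)}
step 2: add edge 2-4 (w=3); MST = {1-4(w=2) 2-4(w=3)}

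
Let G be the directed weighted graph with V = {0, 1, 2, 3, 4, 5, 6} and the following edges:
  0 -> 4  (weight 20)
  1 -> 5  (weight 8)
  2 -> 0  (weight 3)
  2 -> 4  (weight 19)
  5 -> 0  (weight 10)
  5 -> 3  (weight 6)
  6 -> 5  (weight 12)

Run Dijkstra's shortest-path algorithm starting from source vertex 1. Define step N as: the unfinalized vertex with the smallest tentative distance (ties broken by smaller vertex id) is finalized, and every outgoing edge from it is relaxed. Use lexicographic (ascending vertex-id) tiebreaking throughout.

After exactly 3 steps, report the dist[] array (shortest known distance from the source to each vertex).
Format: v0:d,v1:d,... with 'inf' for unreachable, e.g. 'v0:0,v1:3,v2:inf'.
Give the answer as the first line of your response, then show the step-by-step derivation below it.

v0:18,v1:0,v2:inf,v3:14,v4:inf,v5:8,v6:inf

step 1: dist = v0:inf,v1:0,v2:inf,v3:inf,v4:inf,v5:8,v6:inf
step 2: dist = v0:18,v1:0,v2:inf,v3:14,v4:inf,v5:8,v6:inf
step 3: dist = v0:18,v1:0,v2:inf,v3:14,v4:inf,v5:8,v6:inf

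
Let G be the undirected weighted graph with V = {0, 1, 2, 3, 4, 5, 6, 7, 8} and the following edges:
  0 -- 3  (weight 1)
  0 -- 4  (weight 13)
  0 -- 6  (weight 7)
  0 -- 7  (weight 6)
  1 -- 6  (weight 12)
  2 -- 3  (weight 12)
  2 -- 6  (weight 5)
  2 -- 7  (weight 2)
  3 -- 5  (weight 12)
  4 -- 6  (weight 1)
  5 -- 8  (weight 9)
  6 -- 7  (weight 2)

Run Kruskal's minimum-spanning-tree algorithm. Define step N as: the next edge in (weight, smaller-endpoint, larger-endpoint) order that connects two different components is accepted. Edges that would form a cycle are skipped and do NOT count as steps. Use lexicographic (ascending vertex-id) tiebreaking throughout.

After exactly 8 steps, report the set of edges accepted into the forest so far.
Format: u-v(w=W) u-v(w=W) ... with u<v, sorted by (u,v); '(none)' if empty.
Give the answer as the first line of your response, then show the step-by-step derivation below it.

0-3(w=1) 0-7(w=6) 1-6(w=12) 2-7(w=2) 3-5(w=12) 4-6(w=1) 5-8(w=9) 6-7(w=2)

step 1: add edge 0-3 (w=1); MST = {0-3(w=1)}
step 2: add edge 4-6 (w=1); MST = {0-3(w=1) 4-6(w=1)}
step 3: add edge 2-7 (w=2); MST = {0-3(w=1) 2-7(w=2) 4-6(w=1)}
step 4: add edge 6-7 (w=2); MST = {0-3(w=1) 2-7(w=2) 4-6(w=1) 6-7(w=2)}
step 5: add edge 0-7 (w=6); MST = {0-3(w=1) 0-7(w=6) 2-7(w=2) 4-6(w=1) 6-7(w=2)}
step 6: add edge 5-8 (w=9); MST = {0-3(w=1) 0-7(w=6) 2-7(w=2) 4-6(w=1) 5-8(w=9) 6-7(w=2)}
step 7: add edge 1-6 (w=12); MST = {0-3(w=1) 0-7(w=6) 1-6(w=12) 2-7(w=2) 4-6(w=1) 5-8(w=9) 6-7(w=2)}
step 8: add edge 3-5 (w=12); MST = {0-3(w=1) 0-7(w=6) 1-6(w=12) 2-7(w=2) 3-5(w=12) 4-6(w=1) 5-8(w=9) 6-7(w=2)}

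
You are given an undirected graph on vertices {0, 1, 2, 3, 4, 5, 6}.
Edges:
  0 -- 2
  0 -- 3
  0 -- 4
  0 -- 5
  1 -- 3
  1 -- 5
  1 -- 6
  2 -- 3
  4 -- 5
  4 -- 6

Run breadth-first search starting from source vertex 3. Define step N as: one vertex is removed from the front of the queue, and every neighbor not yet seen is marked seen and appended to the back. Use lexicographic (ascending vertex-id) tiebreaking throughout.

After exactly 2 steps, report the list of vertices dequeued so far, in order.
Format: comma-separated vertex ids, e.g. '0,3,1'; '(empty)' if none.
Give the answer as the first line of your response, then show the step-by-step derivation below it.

3,0

step 1: dequeue 3; queue=[0,1,2]; order=3
step 2: dequeue 0; queue=[1,2,4,5]; order=3,0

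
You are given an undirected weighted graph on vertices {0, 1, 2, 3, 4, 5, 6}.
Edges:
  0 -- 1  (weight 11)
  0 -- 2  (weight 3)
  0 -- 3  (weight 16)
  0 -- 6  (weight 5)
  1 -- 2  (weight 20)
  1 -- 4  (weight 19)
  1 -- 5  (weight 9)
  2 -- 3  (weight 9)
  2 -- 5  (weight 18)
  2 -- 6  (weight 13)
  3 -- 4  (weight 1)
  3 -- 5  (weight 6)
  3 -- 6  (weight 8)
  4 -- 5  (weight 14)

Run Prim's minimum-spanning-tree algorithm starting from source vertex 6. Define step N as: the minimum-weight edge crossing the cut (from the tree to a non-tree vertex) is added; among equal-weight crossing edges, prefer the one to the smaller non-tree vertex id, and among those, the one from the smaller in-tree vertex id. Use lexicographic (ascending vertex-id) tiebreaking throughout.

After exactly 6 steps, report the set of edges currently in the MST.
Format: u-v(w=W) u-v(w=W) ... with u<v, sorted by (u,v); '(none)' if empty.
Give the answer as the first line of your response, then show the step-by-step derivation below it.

0-2(w=3) 0-6(w=5) 1-5(w=9) 3-4(w=1) 3-5(w=6) 3-6(w=8)

step 1: add edge 0-6 (w=5); MST = {0-6(w=5)}
step 2: add edge 0-2 (w=3); MST = {0-2(w=3) 0-6(w=5)}
step 3: add edge 3-6 (w=8); MST = {0-2(w=3) 0-6(w=5) 3-6(w=8)}
step 4: add edge 3-4 (w=1); MST = {0-2(w=3) 0-6(w=5) 3-4(w=1) 3-6(w=8)}
step 5: add edge 3-5 (w=6); MST = {0-2(w=3) 0-6(w=5) 3-4(w=1) 3-5(w=6) 3-6(w=8)}
step 6: add edge 1-5 (w=9); MST = {0-2(w=3) 0-6(w=5) 1-5(w=9) 3-4(w=1) 3-5(w=6) 3-6(w=8)}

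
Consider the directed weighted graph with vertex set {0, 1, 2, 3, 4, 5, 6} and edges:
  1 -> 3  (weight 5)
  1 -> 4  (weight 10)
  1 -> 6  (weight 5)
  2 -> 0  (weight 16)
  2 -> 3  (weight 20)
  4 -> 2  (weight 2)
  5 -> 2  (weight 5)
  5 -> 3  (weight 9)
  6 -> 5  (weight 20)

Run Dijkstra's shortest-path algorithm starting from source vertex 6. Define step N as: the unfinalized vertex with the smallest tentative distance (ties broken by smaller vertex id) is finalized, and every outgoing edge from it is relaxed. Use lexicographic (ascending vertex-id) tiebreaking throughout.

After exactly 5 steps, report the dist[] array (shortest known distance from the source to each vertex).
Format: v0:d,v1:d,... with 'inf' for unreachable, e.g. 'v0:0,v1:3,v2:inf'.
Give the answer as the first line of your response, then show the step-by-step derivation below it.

v0:41,v1:inf,v2:25,v3:29,v4:inf,v5:20,v6:0

step 1: dist = v0:inf,v1:inf,v2:inf,v3:inf,v4:inf,v5:20,v6:0
step 2: dist = v0:inf,v1:inf,v2:25,v3:29,v4:inf,v5:20,v6:0
step 3: dist = v0:41,v1:inf,v2:25,v3:29,v4:inf,v5:20,v6:0
step 4: dist = v0:41,v1:inf,v2:25,v3:29,v4:inf,v5:20,v6:0
step 5: dist = v0:41,v1:inf,v2:25,v3:29,v4:inf,v5:20,v6:0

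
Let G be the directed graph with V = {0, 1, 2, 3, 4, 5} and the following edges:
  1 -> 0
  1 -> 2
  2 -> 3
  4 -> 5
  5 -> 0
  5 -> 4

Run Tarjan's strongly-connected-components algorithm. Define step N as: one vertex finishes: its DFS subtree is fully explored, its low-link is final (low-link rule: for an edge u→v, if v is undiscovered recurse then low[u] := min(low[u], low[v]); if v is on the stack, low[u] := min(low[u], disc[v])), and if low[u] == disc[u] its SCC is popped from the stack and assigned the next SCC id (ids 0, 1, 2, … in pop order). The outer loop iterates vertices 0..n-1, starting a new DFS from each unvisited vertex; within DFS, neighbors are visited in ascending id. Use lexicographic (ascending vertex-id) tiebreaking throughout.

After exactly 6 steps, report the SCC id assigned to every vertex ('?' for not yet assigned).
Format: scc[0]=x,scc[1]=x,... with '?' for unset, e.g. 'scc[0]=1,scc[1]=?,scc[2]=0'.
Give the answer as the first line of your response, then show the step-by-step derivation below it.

scc[0]=0,scc[1]=3,scc[2]=2,scc[3]=1,scc[4]=4,scc[5]=4

step 1: low=(low[0]=0,low[1]=?,low[2]=?,low[3]=?,low[4]=?,low[5]=?); scc=(scc[0]=0,scc[1]=?,scc[2]=?,scc[3]=?,scc[4]=?,scc[5]=?)
step 2: low=(low[0]=0,low[1]=1,low[2]=2,low[3]=3,low[4]=?,low[5]=?); scc=(scc[0]=0,scc[1]=?,scc[2]=?,scc[3]=1,scc[4]=?,scc[5]=?)
step 3: low=(low[0]=0,low[1]=1,low[2]=2,low[3]=3,low[4]=?,low[5]=?); scc=(scc[0]=0,scc[1]=?,scc[2]=2,scc[3]=1,scc[4]=?,scc[5]=?)
step 4: low=(low[0]=0,low[1]=1,low[2]=2,low[3]=3,low[4]=?,low[5]=?); scc=(scc[0]=0,scc[1]=3,scc[2]=2,scc[3]=1,scc[4]=?,scc[5]=?)
step 5: low=(low[0]=0,low[1]=1,low[2]=2,low[3]=3,low[4]=4,low[5]=4); scc=(scc[0]=0,scc[1]=3,scc[2]=2,scc[3]=1,scc[4]=?,scc[5]=?)
step 6: low=(low[0]=0,low[1]=1,low[2]=2,low[3]=3,low[4]=4,low[5]=4); scc=(scc[0]=0,scc[1]=3,scc[2]=2,scc[3]=1,scc[4]=4,scc[5]=4)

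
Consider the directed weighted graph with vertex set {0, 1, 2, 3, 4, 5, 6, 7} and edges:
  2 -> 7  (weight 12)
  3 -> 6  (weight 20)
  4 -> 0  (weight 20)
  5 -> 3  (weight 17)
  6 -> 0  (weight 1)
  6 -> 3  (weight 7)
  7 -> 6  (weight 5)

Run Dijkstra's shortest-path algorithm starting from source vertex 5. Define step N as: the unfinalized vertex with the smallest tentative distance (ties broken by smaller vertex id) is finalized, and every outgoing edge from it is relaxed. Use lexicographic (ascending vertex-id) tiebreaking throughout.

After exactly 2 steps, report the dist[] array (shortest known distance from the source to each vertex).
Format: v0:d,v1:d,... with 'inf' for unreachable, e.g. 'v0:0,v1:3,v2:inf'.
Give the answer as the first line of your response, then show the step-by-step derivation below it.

v0:inf,v1:inf,v2:inf,v3:17,v4:inf,v5:0,v6:37,v7:inf

step 1: dist = v0:inf,v1:inf,v2:inf,v3:17,v4:inf,v5:0,v6:inf,v7:inf
step 2: dist = v0:inf,v1:inf,v2:inf,v3:17,v4:inf,v5:0,v6:37,v7:inf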